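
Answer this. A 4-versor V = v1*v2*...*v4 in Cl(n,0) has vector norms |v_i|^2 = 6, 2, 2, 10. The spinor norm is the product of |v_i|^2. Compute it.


Spinor norm N(V) = |v1|^2 * |v2|^2 * ... * |v4|^2
= 6 * 2 * 2 * 10
Running product: 6, 12, 24, 240
N(V) = 240


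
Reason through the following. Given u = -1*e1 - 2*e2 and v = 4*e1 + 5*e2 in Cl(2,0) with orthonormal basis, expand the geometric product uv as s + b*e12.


Expand: (-1*e1 - 2*e2)(4*e1 + 5*e2)
= (-1)*4*e1e1 + (-1)*5*e1e2 + (-2)*4*e2e1 + (-2)*5*e2e2
Using e1^2 = e2^2 = 1, e2e1 = -e1e2:
Scalar part s = (-1)*4 + (-2)*5 = -4 + (-10) = -14
Bivector part b = (-1)*5 - (-2)*4 = -5 - (-8) = 3
uv = -14 + 3*e12


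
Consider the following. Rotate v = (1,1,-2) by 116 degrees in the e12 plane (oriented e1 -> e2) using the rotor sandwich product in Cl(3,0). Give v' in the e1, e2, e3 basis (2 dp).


Rotor R = cos(58deg) - sin(58deg)*e12
Rotation angle theta = 2 * 58 = 116 degrees in the e12 plane (e1 -> e2).
The component perpendicular to the plane (e3) is invariant: v'_3 = v3 = -2.00
cos(116deg) = -0.4384, sin(116deg) = 0.8988
v'_1 = v1*cos(theta) - v2*sin(theta) = 1*(-0.4384) - 1*0.8988 = -1.34
v'_2 = v1*sin(theta) + v2*cos(theta) = 1*0.8988 + 1*(-0.4384) = 0.46
v' = -1.34*e1 + 0.46*e2 - 2.00*e3


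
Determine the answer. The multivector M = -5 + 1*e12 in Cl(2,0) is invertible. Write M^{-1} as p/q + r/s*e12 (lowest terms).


M = -5 + 1*e12, where e12^2 = -1.
Since M commutes with its reverse ~M = a - b*e12, M * ~M = a^2 - b^2*e12^2 = a^2 + b^2.
So M^{-1} = ~M / (a^2 + b^2) = (a - b*e12)/(a^2 + b^2).
a^2 + b^2 = 25 + 1 = 26
Scalar part = -5/26 = -5/26
Bivector coeff = -1/26 = -1/26
M^{-1} = -5/26 - 1/26*e12


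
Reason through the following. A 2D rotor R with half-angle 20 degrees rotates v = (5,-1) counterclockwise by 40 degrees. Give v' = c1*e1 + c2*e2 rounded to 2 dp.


Rotor R = cos(20deg) - sin(20deg)*e12
Rotation angle theta = 2 * 20 = 40 degrees
v' = R*v*~R rotates v by theta.
cos(40deg) = 0.7660, sin(40deg) = 0.6428
v'_1 = 5*cos(40deg) - (-1)*sin(40deg)
= 5*0.7660 - (-1)*0.6428
= 4.47
v'_2 = 5*sin(40deg) + (-1)*cos(40deg)
= 5*0.6428 + (-1)*0.7660
= 2.45
v' = 4.47*e1 + 2.45*e2


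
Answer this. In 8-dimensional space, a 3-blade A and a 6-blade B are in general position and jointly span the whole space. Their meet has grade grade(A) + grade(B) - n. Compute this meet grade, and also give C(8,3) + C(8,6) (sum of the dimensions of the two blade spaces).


Meet grade = grade(A) + grade(B) - n
= 3 + 6 - 8 = 1
C(8,3) = 56
C(8,6) = 28
dim_A + dim_B = 56 + 28 = 84


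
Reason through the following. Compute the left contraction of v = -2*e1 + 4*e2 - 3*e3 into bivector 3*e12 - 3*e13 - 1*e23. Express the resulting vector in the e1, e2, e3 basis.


Left contraction v _| B = <vB>_1 (grade-1 part of the geometric product vB).
Using e1_|e12 = e2, e2_|e12 = -e1, e1_|e13 = e3, e3_|e13 = -e1, e2_|e23 = e3, e3_|e23 = -e2:
e1 coeff: -v2*b12 - v3*b13 = -(4)*(3) - (-3)*(-3) = -21
e2 coeff: v1*b12 - v3*b23 = (-2)*(3) - (-3)*(-1) = -9
e3 coeff: v1*b13 + v2*b23 = (-2)*(-3) + (4)*(-1) = 2
v _| B = -21*e1 - 9*e2 + 2*e3


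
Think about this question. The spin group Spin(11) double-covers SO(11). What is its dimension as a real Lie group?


Spin(n) double-covers SO(n); both have Lie algebra so(n) of dimension n(n-1)/2.
n = 11
n(n-1) = 11 * 10 = 110
dim Spin(11) = 110/2 = 55


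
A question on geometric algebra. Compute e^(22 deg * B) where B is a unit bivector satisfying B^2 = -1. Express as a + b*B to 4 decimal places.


For a unit bivector B with B^2 = -1, the exponential series gives
e^(theta*B) = cos(theta) + sin(theta)*B (the GA analogue of Euler's formula).
theta = 22 degrees = 0.383972 rad
cos(22 deg) = 0.9272
sin(22 deg) = 0.3746
exp(theta*B) = 0.9272 + 0.3746*B


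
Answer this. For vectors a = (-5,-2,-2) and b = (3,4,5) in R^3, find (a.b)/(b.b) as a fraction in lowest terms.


Projection coefficient = (a . b) / (b . b)
a . b = (-5)*3 + (-2)*4 + (-2)*5
= -15 + (-8) + (-10) = -33
b . b = 3^2 + 4^2 + 5^2
= 9 + 16 + 25 = 50
Coefficient = -33/50
In lowest terms: -33/50


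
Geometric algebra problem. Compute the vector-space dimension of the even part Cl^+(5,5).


Even subalgebra dimension = 2^(n-1)
n = 5 + 5 = 10
2^(10 - 1) = 2^9 = 512
Verification: sum of C(10,k) for even k = 1 + 45 + 210 + 210 + 45 + 1 = 512
Result = 512


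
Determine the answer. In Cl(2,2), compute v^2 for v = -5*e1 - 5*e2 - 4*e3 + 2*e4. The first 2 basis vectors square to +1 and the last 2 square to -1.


v^2 = sum of c_i^2 * e_i^2
Positive signature terms (e_i^2 = +1): (-5)^2 + (-5)^2 = 50
Negative signature terms (e_j^2 = -1): (-4)^2 + 2^2 = 20
v^2 = 50 - 20 = 30


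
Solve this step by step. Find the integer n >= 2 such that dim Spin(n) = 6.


dim Spin(n) = dim so(n) = n(n-1)/2.
Solve n(n-1)/2 = 6, i.e. n^2 - n - 12 = 0.
Discriminant = 1 + 8*6 = 49
n = (1 + sqrt(49))/2 = (1 + 7)/2 = 4


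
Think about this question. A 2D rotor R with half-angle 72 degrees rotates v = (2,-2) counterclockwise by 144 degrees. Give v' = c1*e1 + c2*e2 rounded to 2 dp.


Rotor R = cos(72deg) - sin(72deg)*e12
Rotation angle theta = 2 * 72 = 144 degrees
v' = R*v*~R rotates v by theta.
cos(144deg) = -0.8090, sin(144deg) = 0.5878
v'_1 = 2*cos(144deg) - (-2)*sin(144deg)
= 2*(-0.8090) - (-2)*0.5878
= -0.44
v'_2 = 2*sin(144deg) + (-2)*cos(144deg)
= 2*0.5878 + (-2)*(-0.8090)
= 2.79
v' = -0.44*e1 + 2.79*e2


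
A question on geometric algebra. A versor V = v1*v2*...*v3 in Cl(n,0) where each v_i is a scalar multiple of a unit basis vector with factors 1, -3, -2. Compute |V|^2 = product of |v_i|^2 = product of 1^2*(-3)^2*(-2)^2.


Each vector v_i has |v_i|^2 = s_i^2
Squared scales: 1^2 = 1, (-3)^2 = 9, (-2)^2 = 4
|V|^2 = 1 * 9 * 4
= 36


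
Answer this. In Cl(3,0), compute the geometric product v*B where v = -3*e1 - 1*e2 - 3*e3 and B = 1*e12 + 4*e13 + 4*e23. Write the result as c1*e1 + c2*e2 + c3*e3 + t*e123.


vB has grade-1 (vector) and grade-3 (trivector) parts: vB = (v _| B) + (v ^ B).
Vector part <vB>_1:
  e1: -v2*b12 - v3*b13 = -(-1)*(1) - (-3)*(4) = 13
  e2: v1*b12 - v3*b23 = (-3)*(1) - (-3)*(4) = 9
  e3: v1*b13 + v2*b23 = (-3)*(4) + (-1)*(4) = -16
Trivector part <vB>_3:
  e123: v1*b23 - v2*b13 + v3*b12 = (-3)*(4) - (-1)*(4) + (-3)*(1) = -11
vB = 13*e1 + 9*e2 - 16*e3 - 11*e123


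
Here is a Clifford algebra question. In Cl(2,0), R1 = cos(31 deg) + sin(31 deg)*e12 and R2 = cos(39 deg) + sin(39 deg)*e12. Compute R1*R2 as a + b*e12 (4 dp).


Same-plane rotors commute and their half-angles add:
R1*R2 = cos(a1 + a2) + sin(a1 + a2)*e12.
a1 + a2 = 31 + 39 = 70 deg
cos(70 deg) = 0.3420
sin(70 deg) = 0.9397
R1*R2 = 0.3420 + 0.9397*e12


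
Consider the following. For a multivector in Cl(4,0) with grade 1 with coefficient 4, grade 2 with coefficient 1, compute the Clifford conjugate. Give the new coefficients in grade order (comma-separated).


Clifford conjugate sign for grade k: (-1)^(k(k+1)/2)
Grade 1: (-1)^(1*2/2) = (-1)^1 = -1, coeff 4 -> -4
Grade 2: (-1)^(2*3/2) = (-1)^3 = -1, coeff 1 -> -1
Conjugated coefficients: -4, -1


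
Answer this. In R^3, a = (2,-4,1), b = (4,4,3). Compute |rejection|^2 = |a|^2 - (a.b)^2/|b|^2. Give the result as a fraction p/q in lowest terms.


|a|^2 = 2^2 + (-4)^2 + 1^2 = 21
|b|^2 = 4^2 + 4^2 + 3^2 = 41
a . b = 2*4 + (-4)*4 + 1*3 = -5
(a.b)^2 = (-5)^2 = 25
|rej|^2 = 21 - 25/41
= (861 - 25)/41
= 836/41
In lowest terms: 836/41


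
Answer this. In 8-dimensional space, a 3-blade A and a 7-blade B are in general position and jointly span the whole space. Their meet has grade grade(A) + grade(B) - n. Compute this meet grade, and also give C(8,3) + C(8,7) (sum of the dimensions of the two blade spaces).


Meet grade = grade(A) + grade(B) - n
= 3 + 7 - 8 = 2
C(8,3) = 56
C(8,7) = 8
dim_A + dim_B = 56 + 8 = 64


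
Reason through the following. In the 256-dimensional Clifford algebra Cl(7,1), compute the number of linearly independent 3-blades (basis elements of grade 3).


Number of grade-k basis blades in Cl(p,q) with n = p + q is C(n, k).
n = 7 + 1 = 8
C(8, 3) = 8! / (3! * 5!)
= 40320 / (6 * 120)
= 56


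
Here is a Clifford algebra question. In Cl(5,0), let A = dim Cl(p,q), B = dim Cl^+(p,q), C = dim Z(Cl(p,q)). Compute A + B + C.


n = 5 + 0 = 5
Total dim = 2^5 = 32
Even subalgebra dim = 2^4 = 16
n is odd, so center dim = 2
Sum = 32 + 16 + 2 = 50


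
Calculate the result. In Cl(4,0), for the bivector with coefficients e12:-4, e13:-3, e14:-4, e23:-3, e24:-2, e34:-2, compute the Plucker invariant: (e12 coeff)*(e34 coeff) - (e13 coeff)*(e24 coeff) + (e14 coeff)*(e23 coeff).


Plucker relation: af - be + cd
a*f = (-4)*(-2) = 8
b*e = (-3)*(-2) = 6
c*d = (-4)*(-3) = 12
af - be + cd = 8 - 6 + 12
= 14


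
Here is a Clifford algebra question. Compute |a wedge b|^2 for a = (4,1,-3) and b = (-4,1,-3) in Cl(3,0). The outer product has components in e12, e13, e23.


a wedge b = (a1*b2 - a2*b1)*e12 + (a1*b3 - a3*b1)*e13 + (a2*b3 - a3*b2)*e23
e12 coeff: 4*1 - 1*(-4) = 4 - (-4) = 8
e13 coeff: 4*(-3) - (-3)*(-4) = -12 - 12 = -24
e23 coeff: 1*(-3) - (-3)*1 = -3 - (-3) = 0
|a wedge b|^2 = 8^2 + (-24)^2 + 0^2
= 64 + 576 + 0
= 640


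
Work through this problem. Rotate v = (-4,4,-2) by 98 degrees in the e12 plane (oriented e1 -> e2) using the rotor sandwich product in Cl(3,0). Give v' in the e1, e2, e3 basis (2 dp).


Rotor R = cos(49deg) - sin(49deg)*e12
Rotation angle theta = 2 * 49 = 98 degrees in the e12 plane (e1 -> e2).
The component perpendicular to the plane (e3) is invariant: v'_3 = v3 = -2.00
cos(98deg) = -0.1392, sin(98deg) = 0.9903
v'_1 = v1*cos(theta) - v2*sin(theta) = -4*(-0.1392) - 4*0.9903 = -3.40
v'_2 = v1*sin(theta) + v2*cos(theta) = -4*0.9903 + 4*(-0.1392) = -4.52
v' = -3.40*e1 - 4.52*e2 - 2.00*e3


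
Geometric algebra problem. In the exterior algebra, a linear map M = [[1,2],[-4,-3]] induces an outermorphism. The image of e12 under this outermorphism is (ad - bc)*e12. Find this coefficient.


The outermorphism of a linear map f sends e1^e2 to f(e1)^f(e2).
f(e1) = 1*e1 - 4*e2
f(e2) = 2*e1 - 3*e2
f(e1) ^ f(e2) = (1*e1 - 4*e2) ^ (2*e1 - 3*e2)
= 1*(-3)*e12 + (-4)*2*e21
= (-3 - (-8))*e12
= 5*e12
Coefficient = 5


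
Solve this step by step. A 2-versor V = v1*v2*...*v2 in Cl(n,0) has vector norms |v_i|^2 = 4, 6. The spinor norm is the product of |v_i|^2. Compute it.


Spinor norm N(V) = |v1|^2 * |v2|^2 * ... * |v2|^2
= 4 * 6
Running product: 4, 24
N(V) = 24


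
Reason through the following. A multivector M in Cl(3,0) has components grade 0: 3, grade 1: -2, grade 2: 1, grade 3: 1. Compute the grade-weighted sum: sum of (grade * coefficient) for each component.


Grade-weighted sum = sum of grade_k * coefficient_k
0*3 = 0
1*(-2) = -2
2*1 = 2
3*1 = 3
Total = 0 + (-2) + 2 + 3 = 3


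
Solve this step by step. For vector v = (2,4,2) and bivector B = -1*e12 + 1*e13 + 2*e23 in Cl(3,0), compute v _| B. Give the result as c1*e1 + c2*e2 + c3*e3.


Left contraction v _| B = <vB>_1 (grade-1 part of the geometric product vB).
Using e1_|e12 = e2, e2_|e12 = -e1, e1_|e13 = e3, e3_|e13 = -e1, e2_|e23 = e3, e3_|e23 = -e2:
e1 coeff: -v2*b12 - v3*b13 = -(4)*(-1) - (2)*(1) = 2
e2 coeff: v1*b12 - v3*b23 = (2)*(-1) - (2)*(2) = -6
e3 coeff: v1*b13 + v2*b23 = (2)*(1) + (4)*(2) = 10
v _| B = 2*e1 - 6*e2 + 10*e3


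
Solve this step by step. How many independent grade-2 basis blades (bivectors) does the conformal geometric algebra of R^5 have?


The conformal model of R^5 uses Cl(6,1) with m = 5 + 2 = 7 generators.
Number of grade-2 blades = C(m, 2) = C(7, 2)
= 7*6/2 = 21


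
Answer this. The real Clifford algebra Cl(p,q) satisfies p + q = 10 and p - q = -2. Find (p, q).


We need p + q = 10 and p - q = -2.
Adding: 2p = 10 + (-2) = 8, so p = 4.
Then q = 10 - 4 = 6.
(p, q) = (4, 6)


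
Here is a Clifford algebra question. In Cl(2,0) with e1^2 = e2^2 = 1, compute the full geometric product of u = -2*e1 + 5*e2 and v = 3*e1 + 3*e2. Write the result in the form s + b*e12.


Expand: (-2*e1 + 5*e2)(3*e1 + 3*e2)
= (-2)*3*e1e1 + (-2)*3*e1e2 + 5*3*e2e1 + 5*3*e2e2
Using e1^2 = e2^2 = 1, e2e1 = -e1e2:
Scalar part s = (-2)*3 + 5*3 = -6 + 15 = 9
Bivector part b = (-2)*3 - 5*3 = -6 - 15 = -21
uv = 9 - 21*e12


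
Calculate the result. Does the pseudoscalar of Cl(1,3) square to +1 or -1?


The pseudoscalar I = e1...e_n (product of all n generators) of Cl(p,q) satisfies I^2 = (-1)^(q + n(n-1)/2).
p = 1, q = 3, n = p + q = 4
n(n-1)/2 = 4 * 3 / 2 = 6
Exponent = q + n(n-1)/2 = 3 + 6 = 9
I^2 = (-1)^9 = -1


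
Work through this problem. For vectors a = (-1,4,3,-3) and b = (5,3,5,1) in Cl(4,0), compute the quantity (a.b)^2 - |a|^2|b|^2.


a . b = (-1)*5 + 4*3 + 3*5 + (-3)*1
= -5 + 12 + 15 + (-3) = 19
|a|^2 = (-1)^2 + 4^2 + 3^2 + (-3)^2 = 35
|b|^2 = 5^2 + 3^2 + 5^2 + 1^2 = 60
(a.b)^2 = 19^2 = 361
|a|^2 * |b|^2 = 35 * 60 = 2100
Result = 361 - 2100 = -1739


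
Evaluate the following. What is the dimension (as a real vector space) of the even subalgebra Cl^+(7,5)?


Even subalgebra dimension = 2^(n-1)
n = 7 + 5 = 12
2^(12 - 1) = 2^11 = 2048
Verification: sum of C(12,k) for even k = 1 + 66 + 495 + 924 + 495 + 66 + 1 = 2048
Result = 2048


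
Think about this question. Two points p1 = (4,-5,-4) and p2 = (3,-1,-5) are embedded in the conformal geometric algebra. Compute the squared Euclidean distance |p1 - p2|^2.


p1 - p2 = (1, -4, 1)
|p1 - p2|^2 = 1^2 + (-4)^2 + 1^2
= 1 + 16 + 1
= 18


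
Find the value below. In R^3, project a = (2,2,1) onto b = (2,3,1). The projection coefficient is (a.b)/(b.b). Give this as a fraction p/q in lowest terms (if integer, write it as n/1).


Projection coefficient = (a . b) / (b . b)
a . b = 2*2 + 2*3 + 1*1
= 4 + 6 + 1 = 11
b . b = 2^2 + 3^2 + 1^2
= 4 + 9 + 1 = 14
Coefficient = 11/14
In lowest terms: 11/14


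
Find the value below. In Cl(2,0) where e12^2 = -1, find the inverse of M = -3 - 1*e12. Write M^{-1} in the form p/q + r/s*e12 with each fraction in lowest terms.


M = -3 - 1*e12, where e12^2 = -1.
Since M commutes with its reverse ~M = a - b*e12, M * ~M = a^2 - b^2*e12^2 = a^2 + b^2.
So M^{-1} = ~M / (a^2 + b^2) = (a - b*e12)/(a^2 + b^2).
a^2 + b^2 = 9 + 1 = 10
Scalar part = -3/10 = -3/10
Bivector coeff = 1/10 = 1/10
M^{-1} = -3/10 + 1/10*e12


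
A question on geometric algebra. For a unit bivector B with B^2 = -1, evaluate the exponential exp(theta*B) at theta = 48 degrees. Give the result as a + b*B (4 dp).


For a unit bivector B with B^2 = -1, the exponential series gives
e^(theta*B) = cos(theta) + sin(theta)*B (the GA analogue of Euler's formula).
theta = 48 degrees = 0.837758 rad
cos(48 deg) = 0.6691
sin(48 deg) = 0.7431
exp(theta*B) = 0.6691 + 0.7431*B


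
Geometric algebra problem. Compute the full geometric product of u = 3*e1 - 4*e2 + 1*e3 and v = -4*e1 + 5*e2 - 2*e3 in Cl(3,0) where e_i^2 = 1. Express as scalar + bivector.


In Cl(3,0): e_i^2 = 1, e_ie_j = -e_je_i for i != j.
Scalar part = u . v = 3*(-4) + (-4)*5 + 1*(-2)
= -12 + (-20) + (-2) = -34
e12 coeff = 3*5 - (-4)*(-4) = 15 - 16 = -1
e13 coeff = 3*(-2) - 1*(-4) = -6 - (-4) = -2
e23 coeff = (-4)*(-2) - 1*5 = 8 - 5 = 3
uv = -34 - 1*e12 - 2*e13 + 3*e23


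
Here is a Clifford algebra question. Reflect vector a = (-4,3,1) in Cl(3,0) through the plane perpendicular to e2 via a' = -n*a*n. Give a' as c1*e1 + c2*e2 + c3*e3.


Reflection formula: a' = -n*a*n, with n = e2 (unit vector, n^2 = 1).
For reflection through hyperplane perp to e2:
The component along e2 flips sign, others stay.
a = (-4, 3, 1)
a' = (-4, -3, 1)
a' = -4*e1 - 3*e2 + 1*e3


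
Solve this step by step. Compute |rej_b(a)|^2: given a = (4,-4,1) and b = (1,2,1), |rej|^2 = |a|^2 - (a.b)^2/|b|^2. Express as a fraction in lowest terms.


|a|^2 = 4^2 + (-4)^2 + 1^2 = 33
|b|^2 = 1^2 + 2^2 + 1^2 = 6
a . b = 4*1 + (-4)*2 + 1*1 = -3
(a.b)^2 = (-3)^2 = 9
|rej|^2 = 33 - 9/6
= (198 - 9)/6
= 189/6
In lowest terms: 63/2


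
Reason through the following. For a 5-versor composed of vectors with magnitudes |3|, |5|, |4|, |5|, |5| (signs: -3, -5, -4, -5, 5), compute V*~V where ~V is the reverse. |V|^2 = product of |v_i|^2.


Each vector v_i has |v_i|^2 = s_i^2
Squared scales: (-3)^2 = 9, (-5)^2 = 25, (-4)^2 = 16, (-5)^2 = 25, 5^2 = 25
|V|^2 = 9 * 25 * 16 * 25 * 25
= 2250000


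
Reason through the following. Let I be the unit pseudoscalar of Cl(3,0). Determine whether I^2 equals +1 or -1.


The pseudoscalar I = e1...e_n (product of all n generators) of Cl(p,q) satisfies I^2 = (-1)^(q + n(n-1)/2).
p = 3, q = 0, n = p + q = 3
n(n-1)/2 = 3 * 2 / 2 = 3
Exponent = q + n(n-1)/2 = 0 + 3 = 3
I^2 = (-1)^3 = -1


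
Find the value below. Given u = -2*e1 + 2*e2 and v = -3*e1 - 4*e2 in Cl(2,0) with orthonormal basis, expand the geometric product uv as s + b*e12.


Expand: (-2*e1 + 2*e2)(-3*e1 - 4*e2)
= (-2)*(-3)*e1e1 + (-2)*(-4)*e1e2 + 2*(-3)*e2e1 + 2*(-4)*e2e2
Using e1^2 = e2^2 = 1, e2e1 = -e1e2:
Scalar part s = (-2)*(-3) + 2*(-4) = 6 + (-8) = -2
Bivector part b = (-2)*(-4) - 2*(-3) = 8 - (-6) = 14
uv = -2 + 14*e12


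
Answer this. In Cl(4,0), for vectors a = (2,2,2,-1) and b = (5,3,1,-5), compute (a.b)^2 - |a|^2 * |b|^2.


a . b = 2*5 + 2*3 + 2*1 + (-1)*(-5)
= 10 + 6 + 2 + 5 = 23
|a|^2 = 2^2 + 2^2 + 2^2 + (-1)^2 = 13
|b|^2 = 5^2 + 3^2 + 1^2 + (-5)^2 = 60
(a.b)^2 = 23^2 = 529
|a|^2 * |b|^2 = 13 * 60 = 780
Result = 529 - 780 = -251


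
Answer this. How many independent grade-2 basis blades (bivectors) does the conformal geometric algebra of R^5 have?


The conformal model of R^5 uses Cl(6,1) with m = 5 + 2 = 7 generators.
Number of grade-2 blades = C(m, 2) = C(7, 2)
= 7*6/2 = 21


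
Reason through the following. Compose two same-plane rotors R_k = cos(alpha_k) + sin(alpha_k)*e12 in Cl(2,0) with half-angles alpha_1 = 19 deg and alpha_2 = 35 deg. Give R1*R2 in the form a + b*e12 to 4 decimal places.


Same-plane rotors commute and their half-angles add:
R1*R2 = cos(a1 + a2) + sin(a1 + a2)*e12.
a1 + a2 = 19 + 35 = 54 deg
cos(54 deg) = 0.5878
sin(54 deg) = 0.8090
R1*R2 = 0.5878 + 0.8090*e12


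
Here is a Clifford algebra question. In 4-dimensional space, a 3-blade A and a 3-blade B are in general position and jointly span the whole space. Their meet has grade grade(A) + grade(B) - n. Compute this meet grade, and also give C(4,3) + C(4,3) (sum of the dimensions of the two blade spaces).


Meet grade = grade(A) + grade(B) - n
= 3 + 3 - 4 = 2
C(4,3) = 4
C(4,3) = 4
dim_A + dim_B = 4 + 4 = 8


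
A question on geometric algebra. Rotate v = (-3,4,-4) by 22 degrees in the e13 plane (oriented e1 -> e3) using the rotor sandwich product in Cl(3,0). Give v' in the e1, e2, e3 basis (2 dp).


Rotor R = cos(11deg) - sin(11deg)*e13
Rotation angle theta = 2 * 11 = 22 degrees in the e13 plane (e1 -> e3).
The component perpendicular to the plane (e2) is invariant: v'_2 = v2 = 4.00
cos(22deg) = 0.9272, sin(22deg) = 0.3746
v'_1 = v1*cos(theta) - v3*sin(theta) = -3*0.9272 - (-4)*0.3746 = -1.28
v'_3 = v1*sin(theta) + v3*cos(theta) = -3*0.3746 + (-4)*0.9272 = -4.83
v' = -1.28*e1 + 4.00*e2 - 4.83*e3


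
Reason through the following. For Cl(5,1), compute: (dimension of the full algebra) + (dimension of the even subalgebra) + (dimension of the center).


n = 5 + 1 = 6
Total dim = 2^6 = 64
Even subalgebra dim = 2^5 = 32
n is even, so center dim = 1
Sum = 64 + 32 + 1 = 97


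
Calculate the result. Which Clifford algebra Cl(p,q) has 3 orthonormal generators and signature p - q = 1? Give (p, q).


We need p + q = 3 and p - q = 1.
Adding: 2p = 3 + 1 = 4, so p = 2.
Then q = 3 - 2 = 1.
(p, q) = (2, 1)


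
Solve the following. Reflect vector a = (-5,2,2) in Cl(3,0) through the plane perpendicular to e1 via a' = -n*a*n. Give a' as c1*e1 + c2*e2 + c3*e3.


Reflection formula: a' = -n*a*n, with n = e1 (unit vector, n^2 = 1).
For reflection through hyperplane perp to e1:
The component along e1 flips sign, others stay.
a = (-5, 2, 2)
a' = (5, 2, 2)
a' = 5*e1 + 2*e2 + 2*e3


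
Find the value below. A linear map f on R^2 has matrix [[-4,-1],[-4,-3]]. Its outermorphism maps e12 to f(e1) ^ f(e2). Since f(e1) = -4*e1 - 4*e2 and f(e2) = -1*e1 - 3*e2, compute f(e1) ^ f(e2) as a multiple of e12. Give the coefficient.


The outermorphism of a linear map f sends e1^e2 to f(e1)^f(e2).
f(e1) = -4*e1 - 4*e2
f(e2) = -1*e1 - 3*e2
f(e1) ^ f(e2) = (-4*e1 - 4*e2) ^ (-1*e1 - 3*e2)
= (-4)*(-3)*e12 + (-4)*(-1)*e21
= (12 - 4)*e12
= 8*e12
Coefficient = 8


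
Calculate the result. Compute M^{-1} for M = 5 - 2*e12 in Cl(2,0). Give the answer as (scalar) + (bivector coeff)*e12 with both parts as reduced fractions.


M = 5 - 2*e12, where e12^2 = -1.
Since M commutes with its reverse ~M = a - b*e12, M * ~M = a^2 - b^2*e12^2 = a^2 + b^2.
So M^{-1} = ~M / (a^2 + b^2) = (a - b*e12)/(a^2 + b^2).
a^2 + b^2 = 25 + 4 = 29
Scalar part = 5/29 = 5/29
Bivector coeff = 2/29 = 2/29
M^{-1} = 5/29 + 2/29*e12


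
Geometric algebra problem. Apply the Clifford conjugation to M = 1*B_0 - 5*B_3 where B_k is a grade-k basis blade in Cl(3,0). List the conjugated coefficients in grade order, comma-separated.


Clifford conjugate sign for grade k: (-1)^(k(k+1)/2)
Grade 0: (-1)^(0*1/2) = (-1)^0 = 1, coeff 1 -> 1
Grade 3: (-1)^(3*4/2) = (-1)^6 = 1, coeff -5 -> -5
Conjugated coefficients: 1, -5


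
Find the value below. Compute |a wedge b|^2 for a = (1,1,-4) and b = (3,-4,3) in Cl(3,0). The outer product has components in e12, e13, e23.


a wedge b = (a1*b2 - a2*b1)*e12 + (a1*b3 - a3*b1)*e13 + (a2*b3 - a3*b2)*e23
e12 coeff: 1*(-4) - 1*3 = -4 - 3 = -7
e13 coeff: 1*3 - (-4)*3 = 3 - (-12) = 15
e23 coeff: 1*3 - (-4)*(-4) = 3 - 16 = -13
|a wedge b|^2 = (-7)^2 + 15^2 + (-13)^2
= 49 + 225 + 169
= 443


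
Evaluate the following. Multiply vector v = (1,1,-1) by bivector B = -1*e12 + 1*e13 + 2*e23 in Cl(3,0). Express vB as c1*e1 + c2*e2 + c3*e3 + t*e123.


vB has grade-1 (vector) and grade-3 (trivector) parts: vB = (v _| B) + (v ^ B).
Vector part <vB>_1:
  e1: -v2*b12 - v3*b13 = -(1)*(-1) - (-1)*(1) = 2
  e2: v1*b12 - v3*b23 = (1)*(-1) - (-1)*(2) = 1
  e3: v1*b13 + v2*b23 = (1)*(1) + (1)*(2) = 3
Trivector part <vB>_3:
  e123: v1*b23 - v2*b13 + v3*b12 = (1)*(2) - (1)*(1) + (-1)*(-1) = 2
vB = 2*e1 + 1*e2 + 3*e3 + 2*e123


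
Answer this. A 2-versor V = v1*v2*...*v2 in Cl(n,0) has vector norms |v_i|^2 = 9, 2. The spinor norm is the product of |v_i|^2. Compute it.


Spinor norm N(V) = |v1|^2 * |v2|^2 * ... * |v2|^2
= 9 * 2
Running product: 9, 18
N(V) = 18


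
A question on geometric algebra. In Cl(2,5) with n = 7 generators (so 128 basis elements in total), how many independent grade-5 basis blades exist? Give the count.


Number of grade-k basis blades in Cl(p,q) with n = p + q is C(n, k).
n = 2 + 5 = 7
C(7, 5) = 7! / (5! * 2!)
= 5040 / (120 * 2)
= 21


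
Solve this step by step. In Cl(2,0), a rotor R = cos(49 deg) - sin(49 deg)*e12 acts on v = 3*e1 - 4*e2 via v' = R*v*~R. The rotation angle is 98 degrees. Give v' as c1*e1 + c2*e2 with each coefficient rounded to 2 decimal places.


Rotor R = cos(49deg) - sin(49deg)*e12
Rotation angle theta = 2 * 49 = 98 degrees
v' = R*v*~R rotates v by theta.
cos(98deg) = -0.1392, sin(98deg) = 0.9903
v'_1 = 3*cos(98deg) - (-4)*sin(98deg)
= 3*(-0.1392) - (-4)*0.9903
= 3.54
v'_2 = 3*sin(98deg) + (-4)*cos(98deg)
= 3*0.9903 + (-4)*(-0.1392)
= 3.53
v' = 3.54*e1 + 3.53*e2


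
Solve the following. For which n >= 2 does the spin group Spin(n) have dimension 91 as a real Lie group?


dim Spin(n) = dim so(n) = n(n-1)/2.
Solve n(n-1)/2 = 91, i.e. n^2 - n - 182 = 0.
Discriminant = 1 + 8*91 = 729
n = (1 + sqrt(729))/2 = (1 + 27)/2 = 14


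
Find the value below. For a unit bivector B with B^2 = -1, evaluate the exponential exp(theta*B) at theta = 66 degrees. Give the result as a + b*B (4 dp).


For a unit bivector B with B^2 = -1, the exponential series gives
e^(theta*B) = cos(theta) + sin(theta)*B (the GA analogue of Euler's formula).
theta = 66 degrees = 1.151917 rad
cos(66 deg) = 0.4067
sin(66 deg) = 0.9135
exp(theta*B) = 0.4067 + 0.9135*B


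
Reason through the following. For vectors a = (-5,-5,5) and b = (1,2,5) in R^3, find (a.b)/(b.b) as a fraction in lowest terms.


Projection coefficient = (a . b) / (b . b)
a . b = (-5)*1 + (-5)*2 + 5*5
= -5 + (-10) + 25 = 10
b . b = 1^2 + 2^2 + 5^2
= 1 + 4 + 25 = 30
Coefficient = 10/30
In lowest terms: 1/3


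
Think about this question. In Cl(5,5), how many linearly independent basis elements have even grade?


Even subalgebra dimension = 2^(n-1)
n = 5 + 5 = 10
2^(10 - 1) = 2^9 = 512
Verification: sum of C(10,k) for even k = 1 + 45 + 210 + 210 + 45 + 1 = 512
Result = 512


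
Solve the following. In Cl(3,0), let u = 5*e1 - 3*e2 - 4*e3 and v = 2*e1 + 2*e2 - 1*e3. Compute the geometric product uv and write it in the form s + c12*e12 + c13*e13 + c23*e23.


In Cl(3,0): e_i^2 = 1, e_ie_j = -e_je_i for i != j.
Scalar part = u . v = 5*2 + (-3)*2 + (-4)*(-1)
= 10 + (-6) + 4 = 8
e12 coeff = 5*2 - (-3)*2 = 10 - (-6) = 16
e13 coeff = 5*(-1) - (-4)*2 = -5 - (-8) = 3
e23 coeff = (-3)*(-1) - (-4)*2 = 3 - (-8) = 11
uv = 8 + 16*e12 + 3*e13 + 11*e23


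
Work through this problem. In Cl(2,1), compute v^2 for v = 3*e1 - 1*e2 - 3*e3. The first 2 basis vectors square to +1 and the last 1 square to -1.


v^2 = sum of c_i^2 * e_i^2
Positive signature terms (e_i^2 = +1): 3^2 + (-1)^2 = 10
Negative signature terms (e_j^2 = -1): (-3)^2 = 9
v^2 = 10 - 9 = 1


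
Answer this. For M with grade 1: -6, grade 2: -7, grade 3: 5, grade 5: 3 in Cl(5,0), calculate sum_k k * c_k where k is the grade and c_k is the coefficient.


Grade-weighted sum = sum of grade_k * coefficient_k
1*(-6) = -6
2*(-7) = -14
3*5 = 15
5*3 = 15
Total = -6 + (-14) + 15 + 15 = 10


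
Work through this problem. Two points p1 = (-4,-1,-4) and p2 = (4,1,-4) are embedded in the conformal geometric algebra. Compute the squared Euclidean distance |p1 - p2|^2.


p1 - p2 = (-8, -2, 0)
|p1 - p2|^2 = (-8)^2 + (-2)^2 + 0^2
= 64 + 4 + 0
= 68


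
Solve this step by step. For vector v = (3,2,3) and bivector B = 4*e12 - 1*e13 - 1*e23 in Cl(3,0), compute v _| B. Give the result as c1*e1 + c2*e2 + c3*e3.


Left contraction v _| B = <vB>_1 (grade-1 part of the geometric product vB).
Using e1_|e12 = e2, e2_|e12 = -e1, e1_|e13 = e3, e3_|e13 = -e1, e2_|e23 = e3, e3_|e23 = -e2:
e1 coeff: -v2*b12 - v3*b13 = -(2)*(4) - (3)*(-1) = -5
e2 coeff: v1*b12 - v3*b23 = (3)*(4) - (3)*(-1) = 15
e3 coeff: v1*b13 + v2*b23 = (3)*(-1) + (2)*(-1) = -5
v _| B = -5*e1 + 15*e2 - 5*e3


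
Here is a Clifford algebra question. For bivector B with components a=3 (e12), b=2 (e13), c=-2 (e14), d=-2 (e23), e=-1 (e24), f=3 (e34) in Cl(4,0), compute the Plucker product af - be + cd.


Plucker relation: af - be + cd
a*f = 3*3 = 9
b*e = 2*(-1) = -2
c*d = (-2)*(-2) = 4
af - be + cd = 9 - (-2) + 4
= 15


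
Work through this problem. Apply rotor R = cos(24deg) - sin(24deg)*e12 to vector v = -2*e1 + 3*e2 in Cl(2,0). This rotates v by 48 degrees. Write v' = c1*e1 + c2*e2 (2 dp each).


Rotor R = cos(24deg) - sin(24deg)*e12
Rotation angle theta = 2 * 24 = 48 degrees
v' = R*v*~R rotates v by theta.
cos(48deg) = 0.6691, sin(48deg) = 0.7431
v'_1 = -2*cos(48deg) - 3*sin(48deg)
= -2*0.6691 - 3*0.7431
= -3.57
v'_2 = -2*sin(48deg) + 3*cos(48deg)
= -2*0.7431 + 3*0.6691
= 0.52
v' = -3.57*e1 + 0.52*e2


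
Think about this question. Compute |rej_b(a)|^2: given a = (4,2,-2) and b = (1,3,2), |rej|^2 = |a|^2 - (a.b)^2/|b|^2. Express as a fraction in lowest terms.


|a|^2 = 4^2 + 2^2 + (-2)^2 = 24
|b|^2 = 1^2 + 3^2 + 2^2 = 14
a . b = 4*1 + 2*3 + (-2)*2 = 6
(a.b)^2 = 6^2 = 36
|rej|^2 = 24 - 36/14
= (336 - 36)/14
= 300/14
In lowest terms: 150/7


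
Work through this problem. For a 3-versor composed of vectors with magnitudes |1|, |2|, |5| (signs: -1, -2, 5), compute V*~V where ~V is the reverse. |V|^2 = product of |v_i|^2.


Each vector v_i has |v_i|^2 = s_i^2
Squared scales: (-1)^2 = 1, (-2)^2 = 4, 5^2 = 25
|V|^2 = 1 * 4 * 25
= 100


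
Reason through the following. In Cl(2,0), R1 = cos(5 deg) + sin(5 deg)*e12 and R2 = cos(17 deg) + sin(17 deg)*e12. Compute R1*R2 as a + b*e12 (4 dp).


Same-plane rotors commute and their half-angles add:
R1*R2 = cos(a1 + a2) + sin(a1 + a2)*e12.
a1 + a2 = 5 + 17 = 22 deg
cos(22 deg) = 0.9272
sin(22 deg) = 0.3746
R1*R2 = 0.9272 + 0.3746*e12


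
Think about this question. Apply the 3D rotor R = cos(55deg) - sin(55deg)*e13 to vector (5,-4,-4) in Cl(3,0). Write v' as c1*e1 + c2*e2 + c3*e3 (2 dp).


Rotor R = cos(55deg) - sin(55deg)*e13
Rotation angle theta = 2 * 55 = 110 degrees in the e13 plane (e1 -> e3).
The component perpendicular to the plane (e2) is invariant: v'_2 = v2 = -4.00
cos(110deg) = -0.3420, sin(110deg) = 0.9397
v'_1 = v1*cos(theta) - v3*sin(theta) = 5*(-0.3420) - (-4)*0.9397 = 2.05
v'_3 = v1*sin(theta) + v3*cos(theta) = 5*0.9397 + (-4)*(-0.3420) = 6.07
v' = 2.05*e1 - 4.00*e2 + 6.07*e3


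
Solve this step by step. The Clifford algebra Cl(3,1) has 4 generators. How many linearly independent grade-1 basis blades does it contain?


Number of grade-k basis blades in Cl(p,q) with n = p + q is C(n, k).
n = 3 + 1 = 4
C(4, 1) = 4! / (1! * 3!)
= 24 / (1 * 6)
= 4


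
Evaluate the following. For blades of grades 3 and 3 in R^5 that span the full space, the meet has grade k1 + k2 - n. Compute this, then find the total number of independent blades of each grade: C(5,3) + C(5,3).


Meet grade = grade(A) + grade(B) - n
= 3 + 3 - 5 = 1
C(5,3) = 10
C(5,3) = 10
dim_A + dim_B = 10 + 10 = 20


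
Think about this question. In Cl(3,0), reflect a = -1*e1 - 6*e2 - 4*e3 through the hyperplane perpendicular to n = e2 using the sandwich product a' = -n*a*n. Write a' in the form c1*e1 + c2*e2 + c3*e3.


Reflection formula: a' = -n*a*n, with n = e2 (unit vector, n^2 = 1).
For reflection through hyperplane perp to e2:
The component along e2 flips sign, others stay.
a = (-1, -6, -4)
a' = (-1, 6, -4)
a' = -1*e1 + 6*e2 - 4*e3


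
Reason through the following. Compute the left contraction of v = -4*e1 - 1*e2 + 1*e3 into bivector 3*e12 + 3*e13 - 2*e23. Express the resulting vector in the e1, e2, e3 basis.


Left contraction v _| B = <vB>_1 (grade-1 part of the geometric product vB).
Using e1_|e12 = e2, e2_|e12 = -e1, e1_|e13 = e3, e3_|e13 = -e1, e2_|e23 = e3, e3_|e23 = -e2:
e1 coeff: -v2*b12 - v3*b13 = -(-1)*(3) - (1)*(3) = 0
e2 coeff: v1*b12 - v3*b23 = (-4)*(3) - (1)*(-2) = -10
e3 coeff: v1*b13 + v2*b23 = (-4)*(3) + (-1)*(-2) = -10
v _| B = 0*e1 - 10*e2 - 10*e3


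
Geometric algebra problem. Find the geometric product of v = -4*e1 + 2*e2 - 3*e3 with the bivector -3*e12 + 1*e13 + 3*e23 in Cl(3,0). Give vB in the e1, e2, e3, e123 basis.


vB has grade-1 (vector) and grade-3 (trivector) parts: vB = (v _| B) + (v ^ B).
Vector part <vB>_1:
  e1: -v2*b12 - v3*b13 = -(2)*(-3) - (-3)*(1) = 9
  e2: v1*b12 - v3*b23 = (-4)*(-3) - (-3)*(3) = 21
  e3: v1*b13 + v2*b23 = (-4)*(1) + (2)*(3) = 2
Trivector part <vB>_3:
  e123: v1*b23 - v2*b13 + v3*b12 = (-4)*(3) - (2)*(1) + (-3)*(-3) = -5
vB = 9*e1 + 21*e2 + 2*e3 - 5*e123


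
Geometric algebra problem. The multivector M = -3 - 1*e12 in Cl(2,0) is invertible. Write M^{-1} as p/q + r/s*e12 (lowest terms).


M = -3 - 1*e12, where e12^2 = -1.
Since M commutes with its reverse ~M = a - b*e12, M * ~M = a^2 - b^2*e12^2 = a^2 + b^2.
So M^{-1} = ~M / (a^2 + b^2) = (a - b*e12)/(a^2 + b^2).
a^2 + b^2 = 9 + 1 = 10
Scalar part = -3/10 = -3/10
Bivector coeff = 1/10 = 1/10
M^{-1} = -3/10 + 1/10*e12


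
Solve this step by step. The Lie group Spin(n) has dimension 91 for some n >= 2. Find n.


dim Spin(n) = dim so(n) = n(n-1)/2.
Solve n(n-1)/2 = 91, i.e. n^2 - n - 182 = 0.
Discriminant = 1 + 8*91 = 729
n = (1 + sqrt(729))/2 = (1 + 27)/2 = 14


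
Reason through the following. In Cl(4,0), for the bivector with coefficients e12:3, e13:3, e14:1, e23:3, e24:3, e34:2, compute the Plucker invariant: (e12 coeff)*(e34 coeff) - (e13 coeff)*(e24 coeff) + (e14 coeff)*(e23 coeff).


Plucker relation: af - be + cd
a*f = 3*2 = 6
b*e = 3*3 = 9
c*d = 1*3 = 3
af - be + cd = 6 - 9 + 3
= 0


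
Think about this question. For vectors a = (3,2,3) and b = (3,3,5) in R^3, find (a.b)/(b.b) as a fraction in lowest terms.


Projection coefficient = (a . b) / (b . b)
a . b = 3*3 + 2*3 + 3*5
= 9 + 6 + 15 = 30
b . b = 3^2 + 3^2 + 5^2
= 9 + 9 + 25 = 43
Coefficient = 30/43
In lowest terms: 30/43


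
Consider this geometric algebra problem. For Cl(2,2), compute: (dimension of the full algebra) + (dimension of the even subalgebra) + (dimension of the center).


n = 2 + 2 = 4
Total dim = 2^4 = 16
Even subalgebra dim = 2^3 = 8
n is even, so center dim = 1
Sum = 16 + 8 + 1 = 25


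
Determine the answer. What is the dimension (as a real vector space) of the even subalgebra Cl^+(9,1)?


Even subalgebra dimension = 2^(n-1)
n = 9 + 1 = 10
2^(10 - 1) = 2^9 = 512
Verification: sum of C(10,k) for even k = 1 + 45 + 210 + 210 + 45 + 1 = 512
Result = 512


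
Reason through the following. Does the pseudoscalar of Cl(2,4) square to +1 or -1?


The pseudoscalar I = e1...e_n (product of all n generators) of Cl(p,q) satisfies I^2 = (-1)^(q + n(n-1)/2).
p = 2, q = 4, n = p + q = 6
n(n-1)/2 = 6 * 5 / 2 = 15
Exponent = q + n(n-1)/2 = 4 + 15 = 19
I^2 = (-1)^19 = -1


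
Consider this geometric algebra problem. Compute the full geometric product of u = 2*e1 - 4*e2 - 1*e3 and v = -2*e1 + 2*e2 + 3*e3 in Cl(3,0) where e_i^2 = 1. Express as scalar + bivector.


In Cl(3,0): e_i^2 = 1, e_ie_j = -e_je_i for i != j.
Scalar part = u . v = 2*(-2) + (-4)*2 + (-1)*3
= -4 + (-8) + (-3) = -15
e12 coeff = 2*2 - (-4)*(-2) = 4 - 8 = -4
e13 coeff = 2*3 - (-1)*(-2) = 6 - 2 = 4
e23 coeff = (-4)*3 - (-1)*2 = -12 - (-2) = -10
uv = -15 - 4*e12 + 4*e13 - 10*e23


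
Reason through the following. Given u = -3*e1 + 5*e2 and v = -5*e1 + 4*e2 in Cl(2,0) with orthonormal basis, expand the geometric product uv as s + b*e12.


Expand: (-3*e1 + 5*e2)(-5*e1 + 4*e2)
= (-3)*(-5)*e1e1 + (-3)*4*e1e2 + 5*(-5)*e2e1 + 5*4*e2e2
Using e1^2 = e2^2 = 1, e2e1 = -e1e2:
Scalar part s = (-3)*(-5) + 5*4 = 15 + 20 = 35
Bivector part b = (-3)*4 - 5*(-5) = -12 - (-25) = 13
uv = 35 + 13*e12


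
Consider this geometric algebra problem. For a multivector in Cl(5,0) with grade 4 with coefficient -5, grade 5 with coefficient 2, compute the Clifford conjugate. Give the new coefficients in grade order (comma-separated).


Clifford conjugate sign for grade k: (-1)^(k(k+1)/2)
Grade 4: (-1)^(4*5/2) = (-1)^10 = 1, coeff -5 -> -5
Grade 5: (-1)^(5*6/2) = (-1)^15 = -1, coeff 2 -> -2
Conjugated coefficients: -5, -2


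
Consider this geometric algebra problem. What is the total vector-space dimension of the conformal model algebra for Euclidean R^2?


The conformal model of R^2 uses Cl(3,1): the 2 Euclidean generators plus two extra orthogonal generators e+ (e+^2 = +1) and e- (e-^2 = -1), from which the null vectors e0, einf are built.
Number of generators m = 2 + 2 = 4.
dim Cl(p,q) = 2^m = 2^4 = 16


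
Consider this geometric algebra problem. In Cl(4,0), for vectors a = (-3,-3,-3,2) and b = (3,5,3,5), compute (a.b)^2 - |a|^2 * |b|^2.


a . b = (-3)*3 + (-3)*5 + (-3)*3 + 2*5
= -9 + (-15) + (-9) + 10 = -23
|a|^2 = (-3)^2 + (-3)^2 + (-3)^2 + 2^2 = 31
|b|^2 = 3^2 + 5^2 + 3^2 + 5^2 = 68
(a.b)^2 = (-23)^2 = 529
|a|^2 * |b|^2 = 31 * 68 = 2108
Result = 529 - 2108 = -1579


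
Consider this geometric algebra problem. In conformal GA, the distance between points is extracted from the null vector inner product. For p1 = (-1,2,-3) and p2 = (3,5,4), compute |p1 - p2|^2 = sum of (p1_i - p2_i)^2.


p1 - p2 = (-4, -3, -7)
|p1 - p2|^2 = (-4)^2 + (-3)^2 + (-7)^2
= 16 + 9 + 49
= 74


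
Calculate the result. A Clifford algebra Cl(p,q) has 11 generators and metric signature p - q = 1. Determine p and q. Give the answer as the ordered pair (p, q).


We need p + q = 11 and p - q = 1.
Adding: 2p = 11 + 1 = 12, so p = 6.
Then q = 11 - 6 = 5.
(p, q) = (6, 5)


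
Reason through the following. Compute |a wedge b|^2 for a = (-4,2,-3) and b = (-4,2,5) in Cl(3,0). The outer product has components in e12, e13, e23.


a wedge b = (a1*b2 - a2*b1)*e12 + (a1*b3 - a3*b1)*e13 + (a2*b3 - a3*b2)*e23
e12 coeff: (-4)*2 - 2*(-4) = -8 - (-8) = 0
e13 coeff: (-4)*5 - (-3)*(-4) = -20 - 12 = -32
e23 coeff: 2*5 - (-3)*2 = 10 - (-6) = 16
|a wedge b|^2 = 0^2 + (-32)^2 + 16^2
= 0 + 1024 + 256
= 1280


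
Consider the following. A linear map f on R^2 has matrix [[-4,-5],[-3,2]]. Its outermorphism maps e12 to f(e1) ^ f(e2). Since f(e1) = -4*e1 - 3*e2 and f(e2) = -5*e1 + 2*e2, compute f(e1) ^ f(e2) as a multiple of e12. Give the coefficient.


The outermorphism of a linear map f sends e1^e2 to f(e1)^f(e2).
f(e1) = -4*e1 - 3*e2
f(e2) = -5*e1 + 2*e2
f(e1) ^ f(e2) = (-4*e1 - 3*e2) ^ (-5*e1 + 2*e2)
= (-4)*2*e12 + (-3)*(-5)*e21
= (-8 - 15)*e12
= -23*e12
Coefficient = -23


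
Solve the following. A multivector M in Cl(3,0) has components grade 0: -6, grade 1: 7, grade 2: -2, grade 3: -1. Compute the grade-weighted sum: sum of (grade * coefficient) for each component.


Grade-weighted sum = sum of grade_k * coefficient_k
0*(-6) = 0
1*7 = 7
2*(-2) = -4
3*(-1) = -3
Total = 0 + 7 + (-4) + (-3) = 0


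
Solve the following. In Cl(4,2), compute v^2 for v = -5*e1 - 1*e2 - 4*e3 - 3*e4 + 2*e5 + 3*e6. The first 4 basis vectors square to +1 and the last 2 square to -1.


v^2 = sum of c_i^2 * e_i^2
Positive signature terms (e_i^2 = +1): (-5)^2 + (-1)^2 + (-4)^2 + (-3)^2 = 51
Negative signature terms (e_j^2 = -1): 2^2 + 3^2 = 13
v^2 = 51 - 13 = 38


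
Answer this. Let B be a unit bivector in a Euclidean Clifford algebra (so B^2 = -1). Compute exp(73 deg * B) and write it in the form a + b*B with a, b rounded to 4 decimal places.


For a unit bivector B with B^2 = -1, the exponential series gives
e^(theta*B) = cos(theta) + sin(theta)*B (the GA analogue of Euler's formula).
theta = 73 degrees = 1.27409 rad
cos(73 deg) = 0.2924
sin(73 deg) = 0.9563
exp(theta*B) = 0.2924 + 0.9563*B


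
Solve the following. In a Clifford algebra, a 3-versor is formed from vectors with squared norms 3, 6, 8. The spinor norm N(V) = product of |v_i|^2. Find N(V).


Spinor norm N(V) = |v1|^2 * |v2|^2 * ... * |v3|^2
= 3 * 6 * 8
Running product: 3, 18, 144
N(V) = 144


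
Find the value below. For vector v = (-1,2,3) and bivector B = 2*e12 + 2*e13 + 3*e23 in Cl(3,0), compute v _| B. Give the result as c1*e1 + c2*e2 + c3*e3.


Left contraction v _| B = <vB>_1 (grade-1 part of the geometric product vB).
Using e1_|e12 = e2, e2_|e12 = -e1, e1_|e13 = e3, e3_|e13 = -e1, e2_|e23 = e3, e3_|e23 = -e2:
e1 coeff: -v2*b12 - v3*b13 = -(2)*(2) - (3)*(2) = -10
e2 coeff: v1*b12 - v3*b23 = (-1)*(2) - (3)*(3) = -11
e3 coeff: v1*b13 + v2*b23 = (-1)*(2) + (2)*(3) = 4
v _| B = -10*e1 - 11*e2 + 4*e3


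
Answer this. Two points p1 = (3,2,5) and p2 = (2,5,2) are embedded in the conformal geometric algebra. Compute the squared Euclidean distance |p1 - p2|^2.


p1 - p2 = (1, -3, 3)
|p1 - p2|^2 = 1^2 + (-3)^2 + 3^2
= 1 + 9 + 9
= 19


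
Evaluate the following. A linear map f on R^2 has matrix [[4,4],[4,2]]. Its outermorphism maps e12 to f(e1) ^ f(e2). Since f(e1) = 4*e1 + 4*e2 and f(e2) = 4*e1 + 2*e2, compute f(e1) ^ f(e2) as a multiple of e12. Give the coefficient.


The outermorphism of a linear map f sends e1^e2 to f(e1)^f(e2).
f(e1) = 4*e1 + 4*e2
f(e2) = 4*e1 + 2*e2
f(e1) ^ f(e2) = (4*e1 + 4*e2) ^ (4*e1 + 2*e2)
= 4*2*e12 + 4*4*e21
= (8 - 16)*e12
= -8*e12
Coefficient = -8


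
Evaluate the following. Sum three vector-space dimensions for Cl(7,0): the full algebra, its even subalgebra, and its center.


n = 7 + 0 = 7
Total dim = 2^7 = 128
Even subalgebra dim = 2^6 = 64
n is odd, so center dim = 2
Sum = 128 + 64 + 2 = 194


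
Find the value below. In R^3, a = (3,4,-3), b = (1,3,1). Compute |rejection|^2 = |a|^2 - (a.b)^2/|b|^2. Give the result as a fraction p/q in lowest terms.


|a|^2 = 3^2 + 4^2 + (-3)^2 = 34
|b|^2 = 1^2 + 3^2 + 1^2 = 11
a . b = 3*1 + 4*3 + (-3)*1 = 12
(a.b)^2 = 12^2 = 144
|rej|^2 = 34 - 144/11
= (374 - 144)/11
= 230/11
In lowest terms: 230/11


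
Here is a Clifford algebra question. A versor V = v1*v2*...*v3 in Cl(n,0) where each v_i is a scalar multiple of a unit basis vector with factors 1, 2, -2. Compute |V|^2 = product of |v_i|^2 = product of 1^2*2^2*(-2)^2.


Each vector v_i has |v_i|^2 = s_i^2
Squared scales: 1^2 = 1, 2^2 = 4, (-2)^2 = 4
|V|^2 = 1 * 4 * 4
= 16
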